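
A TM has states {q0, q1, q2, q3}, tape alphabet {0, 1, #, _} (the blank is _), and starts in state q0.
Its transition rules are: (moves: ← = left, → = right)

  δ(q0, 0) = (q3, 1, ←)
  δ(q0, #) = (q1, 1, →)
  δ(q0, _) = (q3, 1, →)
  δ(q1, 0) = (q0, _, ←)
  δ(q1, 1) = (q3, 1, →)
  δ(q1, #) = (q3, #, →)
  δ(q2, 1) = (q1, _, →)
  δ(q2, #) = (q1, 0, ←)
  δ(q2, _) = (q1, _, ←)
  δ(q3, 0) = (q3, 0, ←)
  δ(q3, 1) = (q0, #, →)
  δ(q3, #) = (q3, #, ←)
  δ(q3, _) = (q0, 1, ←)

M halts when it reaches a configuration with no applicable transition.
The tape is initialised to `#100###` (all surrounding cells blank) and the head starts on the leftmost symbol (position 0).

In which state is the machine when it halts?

q0 | [#]100###__   read # → write 1, move →, go to q1
q1 | 1[1]00###__   read 1 → write 1, move →, go to q3
q3 | 11[0]0###__   read 0 → write 0, move ←, go to q3
q3 | 1[1]00###__   read 1 → write #, move →, go to q0
q0 | 1#[0]0###__   read 0 → write 1, move ←, go to q3
q3 | 1[#]10###__   read # → write #, move ←, go to q3
q3 | [1]#10###__   read 1 → write #, move →, go to q0
q0 | #[#]10###__   read # → write 1, move →, go to q1
q1 | #1[1]0###__   read 1 → write 1, move →, go to q3
q3 | #11[0]###__   read 0 → write 0, move ←, go to q3
q3 | #1[1]0###__   read 1 → write #, move →, go to q0
q0 | #1#[0]###__   read 0 → write 1, move ←, go to q3
q3 | #1[#]1###__   read # → write #, move ←, go to q3
q3 | #[1]#1###__   read 1 → write #, move →, go to q0
q0 | ##[#]1###__   read # → write 1, move →, go to q1
q1 | ##1[1]###__   read 1 → write 1, move →, go to q3
q3 | ##11[#]##__   read # → write #, move ←, go to q3
q3 | ##1[1]###__   read 1 → write #, move →, go to q0
q0 | ##1#[#]##__   read # → write 1, move →, go to q1
q1 | ##1#1[#]#__   read # → write #, move →, go to q3
q3 | ##1#1#[#]__   read # → write #, move ←, go to q3
q3 | ##1#1[#]#__   read # → write #, move ←, go to q3
q3 | ##1#[1]##__   read 1 → write #, move →, go to q0
q0 | ##1##[#]#__   read # → write 1, move →, go to q1
q1 | ##1##1[#]__   read # → write #, move →, go to q3
q3 | ##1##1#[_]_   read _ → write 1, move ←, go to q0
q0 | ##1##1[#]1_   read # → write 1, move →, go to q1
q1 | ##1##11[1]_   read 1 → write 1, move →, go to q3
q3 | ##1##111[_]   read _ → write 1, move ←, go to q0
q0 | ##1##11[1]1
No transition is defined for (q0, 1); M halts in state q0.

q0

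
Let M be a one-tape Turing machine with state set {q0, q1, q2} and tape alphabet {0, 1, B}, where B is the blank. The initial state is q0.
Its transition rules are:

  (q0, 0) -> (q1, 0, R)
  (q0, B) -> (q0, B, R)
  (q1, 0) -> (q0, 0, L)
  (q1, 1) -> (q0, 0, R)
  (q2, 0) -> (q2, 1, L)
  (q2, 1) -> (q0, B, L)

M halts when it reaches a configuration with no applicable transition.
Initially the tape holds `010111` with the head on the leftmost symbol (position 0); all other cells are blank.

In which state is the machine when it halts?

q0

state=q0 head=0 tape=[0]10111   (q0,0)→(q1,0,R)
state=q1 head=1 tape=0[1]0111   (q1,1)→(q0,0,R)
state=q0 head=2 tape=00[0]111   (q0,0)→(q1,0,R)
state=q1 head=3 tape=000[1]11   (q1,1)→(q0,0,R)
state=q0 head=4 tape=0000[1]1
No transition is defined for (q0, 1); M halts in state q0.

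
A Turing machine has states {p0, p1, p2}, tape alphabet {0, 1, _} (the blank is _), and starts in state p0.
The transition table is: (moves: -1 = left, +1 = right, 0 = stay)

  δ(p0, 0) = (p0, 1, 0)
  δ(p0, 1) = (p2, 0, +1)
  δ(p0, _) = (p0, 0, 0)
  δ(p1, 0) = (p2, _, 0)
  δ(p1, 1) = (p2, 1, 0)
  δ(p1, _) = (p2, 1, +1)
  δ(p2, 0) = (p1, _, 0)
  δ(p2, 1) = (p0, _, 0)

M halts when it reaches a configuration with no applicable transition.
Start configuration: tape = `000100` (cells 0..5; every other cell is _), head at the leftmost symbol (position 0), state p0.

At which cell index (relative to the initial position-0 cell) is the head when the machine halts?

state=p0 head=0 tape=[0]00100_   (p0,0)→(p0,1,0)
state=p0 head=0 tape=[1]00100_   (p0,1)→(p2,0,+1)
state=p2 head=1 tape=0[0]0100_   (p2,0)→(p1,_,0)
state=p1 head=1 tape=0[_]0100_   (p1,_)→(p2,1,+1)
state=p2 head=2 tape=01[0]100_   (p2,0)→(p1,_,0)
state=p1 head=2 tape=01[_]100_   (p1,_)→(p2,1,+1)
state=p2 head=3 tape=011[1]00_   (p2,1)→(p0,_,0)
state=p0 head=3 tape=011[_]00_   (p0,_)→(p0,0,0)
state=p0 head=3 tape=011[0]00_   (p0,0)→(p0,1,0)
state=p0 head=3 tape=011[1]00_   (p0,1)→(p2,0,+1)
state=p2 head=4 tape=0110[0]0_   (p2,0)→(p1,_,0)
state=p1 head=4 tape=0110[_]0_   (p1,_)→(p2,1,+1)
state=p2 head=5 tape=01101[0]_   (p2,0)→(p1,_,0)
state=p1 head=5 tape=01101[_]_   (p1,_)→(p2,1,+1)
state=p2 head=6 tape=011011[_]
At halt the head is at cell 6.

6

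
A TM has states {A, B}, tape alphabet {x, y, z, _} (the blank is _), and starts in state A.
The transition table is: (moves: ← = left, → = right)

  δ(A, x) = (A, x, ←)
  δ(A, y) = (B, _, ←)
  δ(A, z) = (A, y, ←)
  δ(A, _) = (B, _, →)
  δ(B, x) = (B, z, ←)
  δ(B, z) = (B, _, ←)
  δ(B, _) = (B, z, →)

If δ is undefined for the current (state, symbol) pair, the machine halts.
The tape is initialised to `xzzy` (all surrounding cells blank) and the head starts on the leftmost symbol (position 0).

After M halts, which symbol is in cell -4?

A | ____[x]zzy   read x → write x, move ←, go to A
A | ___[_]xzzy   read _ → write _, move →, go to B
B | ____[x]zzy   read x → write z, move ←, go to B
B | ___[_]zzzy   read _ → write z, move →, go to B
B | ___z[z]zzy   read z → write _, move ←, go to B
B | ___[z]_zzy   read z → write _, move ←, go to B
B | __[_]__zzy   read _ → write z, move →, go to B
B | __z[_]_zzy   read _ → write z, move →, go to B
B | __zz[_]zzy   read _ → write z, move →, go to B
B | __zzz[z]zy   read z → write _, move ←, go to B
B | __zz[z]_zy   read z → write _, move ←, go to B
B | __z[z]__zy   read z → write _, move ←, go to B
B | __[z]___zy   read z → write _, move ←, go to B
B | _[_]____zy   read _ → write z, move →, go to B
B | _z[_]___zy   read _ → write z, move →, go to B
B | _zz[_]__zy   read _ → write z, move →, go to B
B | _zzz[_]_zy   read _ → write z, move →, go to B
B | _zzzz[_]zy   read _ → write z, move →, go to B
B | _zzzzz[z]y   read z → write _, move ←, go to B
B | _zzzz[z]_y   read z → write _, move ←, go to B
B | _zzz[z]__y   read z → write _, move ←, go to B
B | _zz[z]___y   read z → write _, move ←, go to B
B | _z[z]____y   read z → write _, move ←, go to B
B | _[z]_____y   read z → write _, move ←, go to B
B | [_]______y   read _ → write z, move →, go to B
B | z[_]_____y   read _ → write z, move →, go to B
B | zz[_]____y   read _ → write z, move →, go to B
B | zzz[_]___y   read _ → write z, move →, go to B
B | zzzz[_]__y   read _ → write z, move →, go to B
B | zzzzz[_]_y   read _ → write z, move →, go to B
B | zzzzzz[_]y   read _ → write z, move →, go to B
B | zzzzzzz[y]
Cell -4 holds z when M halts.

z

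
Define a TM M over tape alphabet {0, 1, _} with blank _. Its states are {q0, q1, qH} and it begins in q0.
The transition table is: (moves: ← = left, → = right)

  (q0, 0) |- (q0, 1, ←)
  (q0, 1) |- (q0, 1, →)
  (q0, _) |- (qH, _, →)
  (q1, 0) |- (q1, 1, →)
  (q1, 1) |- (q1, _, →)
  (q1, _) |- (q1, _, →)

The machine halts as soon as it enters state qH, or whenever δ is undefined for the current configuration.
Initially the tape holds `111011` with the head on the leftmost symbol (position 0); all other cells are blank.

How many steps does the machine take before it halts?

9

q0 | [1]11011__   read 1 → write 1, move →, go to q0
q0 | 1[1]1011__   read 1 → write 1, move →, go to q0
q0 | 11[1]011__   read 1 → write 1, move →, go to q0
q0 | 111[0]11__   read 0 → write 1, move ←, go to q0
q0 | 11[1]111__   read 1 → write 1, move →, go to q0
q0 | 111[1]11__   read 1 → write 1, move →, go to q0
q0 | 1111[1]1__   read 1 → write 1, move →, go to q0
q0 | 11111[1]__   read 1 → write 1, move →, go to q0
q0 | 111111[_]_   read _ → write _, move →, go to qH
qH | 111111_[_]
M halts after 9 transitions.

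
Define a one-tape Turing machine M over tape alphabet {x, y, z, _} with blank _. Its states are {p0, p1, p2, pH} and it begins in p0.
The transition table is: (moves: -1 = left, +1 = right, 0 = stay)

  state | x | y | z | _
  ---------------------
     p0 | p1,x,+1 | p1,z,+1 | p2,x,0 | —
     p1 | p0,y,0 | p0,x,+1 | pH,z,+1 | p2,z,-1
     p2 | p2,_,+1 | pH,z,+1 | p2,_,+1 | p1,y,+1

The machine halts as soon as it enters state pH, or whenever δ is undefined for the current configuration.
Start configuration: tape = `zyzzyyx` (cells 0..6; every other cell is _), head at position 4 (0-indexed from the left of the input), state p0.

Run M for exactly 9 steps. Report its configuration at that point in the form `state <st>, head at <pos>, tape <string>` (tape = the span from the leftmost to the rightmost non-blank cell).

state pH, head at 9, tape zyzzzx__zz

state=p0 head=4 tape=zyzz[y]yx___   (p0,y)→(p1,z,+1)
state=p1 head=5 tape=zyzzz[y]x___   (p1,y)→(p0,x,+1)
state=p0 head=6 tape=zyzzzx[x]___   (p0,x)→(p1,x,+1)
state=p1 head=7 tape=zyzzzxx[_]__   (p1,_)→(p2,z,-1)
state=p2 head=6 tape=zyzzzx[x]z__   (p2,x)→(p2,_,+1)
state=p2 head=7 tape=zyzzzx_[z]__   (p2,z)→(p2,_,+1)
state=p2 head=8 tape=zyzzzx__[_]_   (p2,_)→(p1,y,+1)
state=p1 head=9 tape=zyzzzx__y[_]   (p1,_)→(p2,z,-1)
state=p2 head=8 tape=zyzzzx__[y]z   (p2,y)→(pH,z,+1)
state=pH head=9 tape=zyzzzx__z[z]
After 9 steps: state pH, head at 9, tape zyzzzx__zz.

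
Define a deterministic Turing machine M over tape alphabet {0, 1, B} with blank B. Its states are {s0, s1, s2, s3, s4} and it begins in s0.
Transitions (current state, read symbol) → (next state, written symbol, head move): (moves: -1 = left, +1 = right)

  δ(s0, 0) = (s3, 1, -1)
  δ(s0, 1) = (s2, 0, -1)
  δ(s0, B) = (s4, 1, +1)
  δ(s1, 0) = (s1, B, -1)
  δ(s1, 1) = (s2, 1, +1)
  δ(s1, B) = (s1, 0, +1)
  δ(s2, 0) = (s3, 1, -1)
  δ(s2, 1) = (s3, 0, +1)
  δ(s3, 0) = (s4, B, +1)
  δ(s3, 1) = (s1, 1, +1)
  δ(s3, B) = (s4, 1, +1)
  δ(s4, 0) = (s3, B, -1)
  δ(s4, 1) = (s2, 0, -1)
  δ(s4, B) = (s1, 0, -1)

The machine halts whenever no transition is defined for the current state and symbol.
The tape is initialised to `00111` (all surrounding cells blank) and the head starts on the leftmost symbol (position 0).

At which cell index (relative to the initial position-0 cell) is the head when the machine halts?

5

state=s0 head=0 tape=B[0]0111B   (s0,0)→(s3,1,-1)
state=s3 head=-1 tape=[B]10111B   (s3,B)→(s4,1,+1)
state=s4 head=0 tape=1[1]0111B   (s4,1)→(s2,0,-1)
state=s2 head=-1 tape=[1]00111B   (s2,1)→(s3,0,+1)
state=s3 head=0 tape=0[0]0111B   (s3,0)→(s4,B,+1)
state=s4 head=1 tape=0B[0]111B   (s4,0)→(s3,B,-1)
state=s3 head=0 tape=0[B]B111B   (s3,B)→(s4,1,+1)
state=s4 head=1 tape=01[B]111B   (s4,B)→(s1,0,-1)
state=s1 head=0 tape=0[1]0111B   (s1,1)→(s2,1,+1)
state=s2 head=1 tape=01[0]111B   (s2,0)→(s3,1,-1)
state=s3 head=0 tape=0[1]1111B   (s3,1)→(s1,1,+1)
state=s1 head=1 tape=01[1]111B   (s1,1)→(s2,1,+1)
state=s2 head=2 tape=011[1]11B   (s2,1)→(s3,0,+1)
state=s3 head=3 tape=0110[1]1B   (s3,1)→(s1,1,+1)
state=s1 head=4 tape=01101[1]B   (s1,1)→(s2,1,+1)
state=s2 head=5 tape=011011[B]
At halt the head is at cell 5.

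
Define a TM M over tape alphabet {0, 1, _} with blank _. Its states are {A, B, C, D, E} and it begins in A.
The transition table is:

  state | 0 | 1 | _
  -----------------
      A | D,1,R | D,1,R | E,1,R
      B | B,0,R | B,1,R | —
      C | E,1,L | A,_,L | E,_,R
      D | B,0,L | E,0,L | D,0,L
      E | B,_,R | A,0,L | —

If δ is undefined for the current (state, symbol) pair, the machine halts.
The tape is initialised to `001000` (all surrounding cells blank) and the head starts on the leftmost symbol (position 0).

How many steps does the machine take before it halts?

A | [0]01000_   read 0 → write 1, move R, go to D
D | 1[0]1000_   read 0 → write 0, move L, go to B
B | [1]01000_   read 1 → write 1, move R, go to B
B | 1[0]1000_   read 0 → write 0, move R, go to B
B | 10[1]000_   read 1 → write 1, move R, go to B
B | 101[0]00_   read 0 → write 0, move R, go to B
B | 1010[0]0_   read 0 → write 0, move R, go to B
B | 10100[0]_   read 0 → write 0, move R, go to B
B | 101000[_]
M halts after 8 transitions.

8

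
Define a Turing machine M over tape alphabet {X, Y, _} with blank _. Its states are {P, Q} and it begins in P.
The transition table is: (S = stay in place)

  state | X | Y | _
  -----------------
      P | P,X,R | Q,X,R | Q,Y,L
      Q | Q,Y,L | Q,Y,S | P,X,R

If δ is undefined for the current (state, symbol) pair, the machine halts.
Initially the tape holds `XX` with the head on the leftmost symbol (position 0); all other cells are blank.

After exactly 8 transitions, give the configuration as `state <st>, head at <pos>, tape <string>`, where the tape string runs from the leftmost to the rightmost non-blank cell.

state=P head=0 tape=_[X]X_   (P,X)→(P,X,R)
state=P head=1 tape=_X[X]_   (P,X)→(P,X,R)
state=P head=2 tape=_XX[_]   (P,_)→(Q,Y,L)
state=Q head=1 tape=_X[X]Y   (Q,X)→(Q,Y,L)
state=Q head=0 tape=_[X]YY   (Q,X)→(Q,Y,L)
state=Q head=-1 tape=[_]YYY   (Q,_)→(P,X,R)
state=P head=0 tape=X[Y]YY   (P,Y)→(Q,X,R)
state=Q head=1 tape=XX[Y]Y   (Q,Y)→(Q,Y,S)
state=Q head=1 tape=XX[Y]Y
After 8 steps: state Q, head at 1, tape XXYY.

state Q, head at 1, tape XXYY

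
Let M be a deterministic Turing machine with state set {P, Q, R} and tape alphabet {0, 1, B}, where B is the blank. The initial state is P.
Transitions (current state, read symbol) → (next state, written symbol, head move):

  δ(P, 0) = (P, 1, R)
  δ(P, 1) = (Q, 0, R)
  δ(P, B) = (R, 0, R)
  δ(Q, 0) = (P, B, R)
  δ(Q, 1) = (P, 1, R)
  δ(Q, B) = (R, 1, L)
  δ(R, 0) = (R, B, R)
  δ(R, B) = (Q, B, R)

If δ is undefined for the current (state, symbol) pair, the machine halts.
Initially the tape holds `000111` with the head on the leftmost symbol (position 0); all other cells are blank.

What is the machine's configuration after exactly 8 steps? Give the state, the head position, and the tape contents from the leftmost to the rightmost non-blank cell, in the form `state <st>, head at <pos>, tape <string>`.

state R, head at 6, tape 11101B1

P | [0]00111B   read 0 → write 1, move R, go to P
P | 1[0]0111B   read 0 → write 1, move R, go to P
P | 11[0]111B   read 0 → write 1, move R, go to P
P | 111[1]11B   read 1 → write 0, move R, go to Q
Q | 1110[1]1B   read 1 → write 1, move R, go to P
P | 11101[1]B   read 1 → write 0, move R, go to Q
Q | 111010[B]   read B → write 1, move L, go to R
R | 11101[0]1   read 0 → write B, move R, go to R
R | 11101B[1]
After 8 steps: state R, head at 6, tape 11101B1.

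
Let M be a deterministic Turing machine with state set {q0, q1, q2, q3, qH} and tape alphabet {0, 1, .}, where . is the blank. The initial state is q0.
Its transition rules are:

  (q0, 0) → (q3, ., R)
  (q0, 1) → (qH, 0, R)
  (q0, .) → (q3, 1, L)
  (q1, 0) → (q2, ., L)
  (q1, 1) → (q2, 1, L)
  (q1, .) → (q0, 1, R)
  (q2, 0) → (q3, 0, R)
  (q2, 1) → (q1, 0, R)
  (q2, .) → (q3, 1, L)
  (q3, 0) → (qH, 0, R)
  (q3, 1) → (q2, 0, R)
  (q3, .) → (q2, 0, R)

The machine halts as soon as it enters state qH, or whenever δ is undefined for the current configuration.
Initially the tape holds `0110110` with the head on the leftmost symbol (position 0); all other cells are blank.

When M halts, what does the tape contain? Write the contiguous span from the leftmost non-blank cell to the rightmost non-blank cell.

00000001

q0 | [0]110110..   read 0 → write ., move R, go to q3
q3 | .[1]10110..   read 1 → write 0, move R, go to q2
q2 | .0[1]0110..   read 1 → write 0, move R, go to q1
q1 | .00[0]110..   read 0 → write ., move L, go to q2
q2 | .0[0].110..   read 0 → write 0, move R, go to q3
q3 | .00[.]110..   read . → write 0, move R, go to q2
q2 | .000[1]10..   read 1 → write 0, move R, go to q1
q1 | .0000[1]0..   read 1 → write 1, move L, go to q2
q2 | .000[0]10..   read 0 → write 0, move R, go to q3
q3 | .0000[1]0..   read 1 → write 0, move R, go to q2
q2 | .00000[0]..   read 0 → write 0, move R, go to q3
q3 | .000000[.].   read . → write 0, move R, go to q2
q2 | .0000000[.]   read . → write 1, move L, go to q3
q3 | .000000[0]1   read 0 → write 0, move R, go to qH
qH | .0000000[1]
The non-blank tape span at halt is 00000001.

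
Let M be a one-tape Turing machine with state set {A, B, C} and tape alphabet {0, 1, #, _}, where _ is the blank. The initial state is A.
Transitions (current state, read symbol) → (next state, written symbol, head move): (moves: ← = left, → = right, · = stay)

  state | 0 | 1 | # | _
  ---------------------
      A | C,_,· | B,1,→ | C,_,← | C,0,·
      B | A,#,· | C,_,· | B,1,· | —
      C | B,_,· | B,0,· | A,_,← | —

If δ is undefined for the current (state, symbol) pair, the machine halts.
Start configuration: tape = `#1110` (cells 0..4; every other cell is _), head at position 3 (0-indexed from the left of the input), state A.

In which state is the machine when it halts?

B

A | _#11[1]0   read 1 → write 1, move →, go to B
B | _#111[0]   read 0 → write #, move ·, go to A
A | _#111[#]   read # → write _, move ←, go to C
C | _#11[1]_   read 1 → write 0, move ·, go to B
B | _#11[0]_   read 0 → write #, move ·, go to A
A | _#11[#]_   read # → write _, move ←, go to C
C | _#1[1]__   read 1 → write 0, move ·, go to B
B | _#1[0]__   read 0 → write #, move ·, go to A
A | _#1[#]__   read # → write _, move ←, go to C
C | _#[1]___   read 1 → write 0, move ·, go to B
B | _#[0]___   read 0 → write #, move ·, go to A
A | _#[#]___   read # → write _, move ←, go to C
C | _[#]____   read # → write _, move ←, go to A
A | [_]_____   read _ → write 0, move ·, go to C
C | [0]_____   read 0 → write _, move ·, go to B
B | [_]_____
No transition is defined for (B, _); M halts in state B.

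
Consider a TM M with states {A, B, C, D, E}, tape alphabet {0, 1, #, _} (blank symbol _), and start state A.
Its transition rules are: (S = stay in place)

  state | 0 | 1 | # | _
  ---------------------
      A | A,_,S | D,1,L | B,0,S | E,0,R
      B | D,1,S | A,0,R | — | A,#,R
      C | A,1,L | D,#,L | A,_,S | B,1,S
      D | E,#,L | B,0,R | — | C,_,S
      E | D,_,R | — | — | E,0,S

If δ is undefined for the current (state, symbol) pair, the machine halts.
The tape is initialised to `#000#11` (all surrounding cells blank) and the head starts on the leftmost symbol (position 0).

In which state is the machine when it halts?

B

A | [#]000#11   read # → write 0, move S, go to B
B | [0]000#11   read 0 → write 1, move S, go to D
D | [1]000#11   read 1 → write 0, move R, go to B
B | 0[0]00#11   read 0 → write 1, move S, go to D
D | 0[1]00#11   read 1 → write 0, move R, go to B
B | 00[0]0#11   read 0 → write 1, move S, go to D
D | 00[1]0#11   read 1 → write 0, move R, go to B
B | 000[0]#11   read 0 → write 1, move S, go to D
D | 000[1]#11   read 1 → write 0, move R, go to B
B | 0000[#]11
No transition is defined for (B, #); M halts in state B.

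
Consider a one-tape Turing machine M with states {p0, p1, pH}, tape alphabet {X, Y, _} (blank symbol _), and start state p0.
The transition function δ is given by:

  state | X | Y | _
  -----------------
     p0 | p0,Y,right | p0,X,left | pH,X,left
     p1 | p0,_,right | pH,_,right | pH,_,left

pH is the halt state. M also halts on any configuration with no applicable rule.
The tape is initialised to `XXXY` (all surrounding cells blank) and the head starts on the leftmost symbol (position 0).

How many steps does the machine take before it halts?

p0 | __[X]XXY   read X → write Y, move right, go to p0
p0 | __Y[X]XY   read X → write Y, move right, go to p0
p0 | __YY[X]Y   read X → write Y, move right, go to p0
p0 | __YYY[Y]   read Y → write X, move left, go to p0
p0 | __YY[Y]X   read Y → write X, move left, go to p0
p0 | __Y[Y]XX   read Y → write X, move left, go to p0
p0 | __[Y]XXX   read Y → write X, move left, go to p0
p0 | _[_]XXXX   read _ → write X, move left, go to pH
pH | [_]XXXXX
M halts after 8 transitions.

8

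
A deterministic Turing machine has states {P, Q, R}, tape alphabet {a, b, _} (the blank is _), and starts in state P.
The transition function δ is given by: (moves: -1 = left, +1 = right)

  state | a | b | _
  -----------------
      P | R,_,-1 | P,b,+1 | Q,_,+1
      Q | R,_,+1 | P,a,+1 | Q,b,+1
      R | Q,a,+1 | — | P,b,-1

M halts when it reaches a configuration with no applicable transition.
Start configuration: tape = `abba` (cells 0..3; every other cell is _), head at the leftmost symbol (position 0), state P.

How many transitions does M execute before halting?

state=P head=0 tape=__[a]bba   (P,a)→(R,_,-1)
state=R head=-1 tape=_[_]_bba   (R,_)→(P,b,-1)
state=P head=-2 tape=[_]b_bba   (P,_)→(Q,_,+1)
state=Q head=-1 tape=_[b]_bba   (Q,b)→(P,a,+1)
state=P head=0 tape=_a[_]bba   (P,_)→(Q,_,+1)
state=Q head=1 tape=_a_[b]ba   (Q,b)→(P,a,+1)
state=P head=2 tape=_a_a[b]a   (P,b)→(P,b,+1)
state=P head=3 tape=_a_ab[a]   (P,a)→(R,_,-1)
state=R head=2 tape=_a_a[b]_
M halts after 8 transitions.

8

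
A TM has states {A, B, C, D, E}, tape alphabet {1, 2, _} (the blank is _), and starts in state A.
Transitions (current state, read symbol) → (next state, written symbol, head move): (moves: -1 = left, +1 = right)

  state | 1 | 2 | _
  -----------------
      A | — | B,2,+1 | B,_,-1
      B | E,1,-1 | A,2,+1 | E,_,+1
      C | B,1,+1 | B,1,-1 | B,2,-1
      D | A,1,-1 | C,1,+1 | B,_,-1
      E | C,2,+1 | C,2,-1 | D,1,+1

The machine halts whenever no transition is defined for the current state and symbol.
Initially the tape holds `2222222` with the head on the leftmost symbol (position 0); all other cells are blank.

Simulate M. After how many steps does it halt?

state=A head=0 tape=[2]222222___   (A,2)→(B,2,+1)
state=B head=1 tape=2[2]22222___   (B,2)→(A,2,+1)
state=A head=2 tape=22[2]2222___   (A,2)→(B,2,+1)
state=B head=3 tape=222[2]222___   (B,2)→(A,2,+1)
state=A head=4 tape=2222[2]22___   (A,2)→(B,2,+1)
state=B head=5 tape=22222[2]2___   (B,2)→(A,2,+1)
state=A head=6 tape=222222[2]___   (A,2)→(B,2,+1)
state=B head=7 tape=2222222[_]__   (B,_)→(E,_,+1)
state=E head=8 tape=2222222_[_]_   (E,_)→(D,1,+1)
state=D head=9 tape=2222222_1[_]   (D,_)→(B,_,-1)
state=B head=8 tape=2222222_[1]_   (B,1)→(E,1,-1)
state=E head=7 tape=2222222[_]1_   (E,_)→(D,1,+1)
state=D head=8 tape=22222221[1]_   (D,1)→(A,1,-1)
state=A head=7 tape=2222222[1]1_
M halts after 13 transitions.

13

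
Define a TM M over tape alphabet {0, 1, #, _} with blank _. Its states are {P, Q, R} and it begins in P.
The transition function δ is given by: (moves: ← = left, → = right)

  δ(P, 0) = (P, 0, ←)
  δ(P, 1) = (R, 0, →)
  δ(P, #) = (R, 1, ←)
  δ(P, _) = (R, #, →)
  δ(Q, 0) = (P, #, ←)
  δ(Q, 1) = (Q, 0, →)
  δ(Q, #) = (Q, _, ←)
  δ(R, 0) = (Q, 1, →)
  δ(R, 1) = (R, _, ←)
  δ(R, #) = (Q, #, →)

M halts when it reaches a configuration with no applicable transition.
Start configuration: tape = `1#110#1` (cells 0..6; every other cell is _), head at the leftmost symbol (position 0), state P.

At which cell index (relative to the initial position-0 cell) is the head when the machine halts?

2

state=P head=0 tape=[1]#110#1   (P,1)→(R,0,→)
state=R head=1 tape=0[#]110#1   (R,#)→(Q,#,→)
state=Q head=2 tape=0#[1]10#1   (Q,1)→(Q,0,→)
state=Q head=3 tape=0#0[1]0#1   (Q,1)→(Q,0,→)
state=Q head=4 tape=0#00[0]#1   (Q,0)→(P,#,←)
state=P head=3 tape=0#0[0]##1   (P,0)→(P,0,←)
state=P head=2 tape=0#[0]0##1   (P,0)→(P,0,←)
state=P head=1 tape=0[#]00##1   (P,#)→(R,1,←)
state=R head=0 tape=[0]100##1   (R,0)→(Q,1,→)
state=Q head=1 tape=1[1]00##1   (Q,1)→(Q,0,→)
state=Q head=2 tape=10[0]0##1   (Q,0)→(P,#,←)
state=P head=1 tape=1[0]#0##1   (P,0)→(P,0,←)
state=P head=0 tape=[1]0#0##1   (P,1)→(R,0,→)
state=R head=1 tape=0[0]#0##1   (R,0)→(Q,1,→)
state=Q head=2 tape=01[#]0##1   (Q,#)→(Q,_,←)
state=Q head=1 tape=0[1]_0##1   (Q,1)→(Q,0,→)
state=Q head=2 tape=00[_]0##1
At halt the head is at cell 2.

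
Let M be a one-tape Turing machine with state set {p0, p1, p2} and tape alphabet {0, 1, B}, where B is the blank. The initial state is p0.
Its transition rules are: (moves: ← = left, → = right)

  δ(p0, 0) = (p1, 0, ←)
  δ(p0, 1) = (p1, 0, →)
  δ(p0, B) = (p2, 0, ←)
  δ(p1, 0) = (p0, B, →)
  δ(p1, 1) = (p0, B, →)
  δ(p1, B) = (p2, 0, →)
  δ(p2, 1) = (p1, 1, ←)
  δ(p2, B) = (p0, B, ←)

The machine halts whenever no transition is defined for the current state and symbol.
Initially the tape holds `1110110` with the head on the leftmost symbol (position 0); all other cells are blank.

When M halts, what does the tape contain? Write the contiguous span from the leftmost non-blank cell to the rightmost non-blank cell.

p0 | [1]110110   read 1 → write 0, move →, go to p1
p1 | 0[1]10110   read 1 → write B, move →, go to p0
p0 | 0B[1]0110   read 1 → write 0, move →, go to p1
p1 | 0B0[0]110   read 0 → write B, move →, go to p0
p0 | 0B0B[1]10   read 1 → write 0, move →, go to p1
p1 | 0B0B0[1]0   read 1 → write B, move →, go to p0
p0 | 0B0B0B[0]   read 0 → write 0, move ←, go to p1
p1 | 0B0B0[B]0   read B → write 0, move →, go to p2
p2 | 0B0B00[0]
The non-blank tape span at halt is 0B0B000.

0B0B000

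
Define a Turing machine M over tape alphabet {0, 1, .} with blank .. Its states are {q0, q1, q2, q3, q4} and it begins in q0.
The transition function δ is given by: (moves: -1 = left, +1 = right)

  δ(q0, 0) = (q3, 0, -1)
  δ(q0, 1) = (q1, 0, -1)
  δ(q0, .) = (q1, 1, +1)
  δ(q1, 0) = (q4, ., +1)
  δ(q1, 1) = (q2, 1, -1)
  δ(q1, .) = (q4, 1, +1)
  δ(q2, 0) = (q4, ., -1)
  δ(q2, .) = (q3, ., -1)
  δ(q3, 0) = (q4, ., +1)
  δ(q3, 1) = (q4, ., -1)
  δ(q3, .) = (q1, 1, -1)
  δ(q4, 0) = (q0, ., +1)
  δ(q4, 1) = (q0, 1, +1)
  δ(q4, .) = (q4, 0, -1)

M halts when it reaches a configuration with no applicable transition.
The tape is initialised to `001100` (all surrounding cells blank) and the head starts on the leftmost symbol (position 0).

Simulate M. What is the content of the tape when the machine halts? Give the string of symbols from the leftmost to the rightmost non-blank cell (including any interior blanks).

state=q0 head=0 tape=..[0]01100   (q0,0)→(q3,0,-1)
state=q3 head=-1 tape=.[.]001100   (q3,.)→(q1,1,-1)
state=q1 head=-2 tape=[.]1001100   (q1,.)→(q4,1,+1)
state=q4 head=-1 tape=1[1]001100   (q4,1)→(q0,1,+1)
state=q0 head=0 tape=11[0]01100   (q0,0)→(q3,0,-1)
state=q3 head=-1 tape=1[1]001100   (q3,1)→(q4,.,-1)
state=q4 head=-2 tape=[1].001100   (q4,1)→(q0,1,+1)
state=q0 head=-1 tape=1[.]001100   (q0,.)→(q1,1,+1)
state=q1 head=0 tape=11[0]01100   (q1,0)→(q4,.,+1)
state=q4 head=1 tape=11.[0]1100   (q4,0)→(q0,.,+1)
state=q0 head=2 tape=11..[1]100   (q0,1)→(q1,0,-1)
state=q1 head=1 tape=11.[.]0100   (q1,.)→(q4,1,+1)
state=q4 head=2 tape=11.1[0]100   (q4,0)→(q0,.,+1)
state=q0 head=3 tape=11.1.[1]00   (q0,1)→(q1,0,-1)
state=q1 head=2 tape=11.1[.]000   (q1,.)→(q4,1,+1)
state=q4 head=3 tape=11.11[0]00   (q4,0)→(q0,.,+1)
state=q0 head=4 tape=11.11.[0]0   (q0,0)→(q3,0,-1)
state=q3 head=3 tape=11.11[.]00   (q3,.)→(q1,1,-1)
state=q1 head=2 tape=11.1[1]100   (q1,1)→(q2,1,-1)
state=q2 head=1 tape=11.[1]1100
The non-blank tape span at halt is 11.11100.

11.11100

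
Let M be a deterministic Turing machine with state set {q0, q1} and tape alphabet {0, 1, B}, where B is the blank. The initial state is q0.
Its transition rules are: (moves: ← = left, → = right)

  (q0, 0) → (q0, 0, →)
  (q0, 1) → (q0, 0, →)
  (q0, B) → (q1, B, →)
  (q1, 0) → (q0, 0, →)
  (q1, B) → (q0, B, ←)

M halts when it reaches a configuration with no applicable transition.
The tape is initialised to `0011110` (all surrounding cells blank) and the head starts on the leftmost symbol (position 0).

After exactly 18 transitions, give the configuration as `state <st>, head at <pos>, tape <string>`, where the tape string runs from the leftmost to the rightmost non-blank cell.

state q1, head at 8, tape 0000000

state=q0 head=0 tape=[0]011110BB   (q0,0)→(q0,0,→)
state=q0 head=1 tape=0[0]11110BB   (q0,0)→(q0,0,→)
state=q0 head=2 tape=00[1]1110BB   (q0,1)→(q0,0,→)
state=q0 head=3 tape=000[1]110BB   (q0,1)→(q0,0,→)
state=q0 head=4 tape=0000[1]10BB   (q0,1)→(q0,0,→)
state=q0 head=5 tape=00000[1]0BB   (q0,1)→(q0,0,→)
state=q0 head=6 tape=000000[0]BB   (q0,0)→(q0,0,→)
state=q0 head=7 tape=0000000[B]B   (q0,B)→(q1,B,→)
state=q1 head=8 tape=0000000B[B]   (q1,B)→(q0,B,←)
state=q0 head=7 tape=0000000[B]B   (q0,B)→(q1,B,→)
state=q1 head=8 tape=0000000B[B]   (q1,B)→(q0,B,←)
state=q0 head=7 tape=0000000[B]B   (q0,B)→(q1,B,→)
state=q1 head=8 tape=0000000B[B]   (q1,B)→(q0,B,←)
state=q0 head=7 tape=0000000[B]B   (q0,B)→(q1,B,→)
state=q1 head=8 tape=0000000B[B]   (q1,B)→(q0,B,←)
state=q0 head=7 tape=0000000[B]B   (q0,B)→(q1,B,→)
state=q1 head=8 tape=0000000B[B]   (q1,B)→(q0,B,←)
state=q0 head=7 tape=0000000[B]B   (q0,B)→(q1,B,→)
state=q1 head=8 tape=0000000B[B]
After 18 steps: state q1, head at 8, tape 0000000.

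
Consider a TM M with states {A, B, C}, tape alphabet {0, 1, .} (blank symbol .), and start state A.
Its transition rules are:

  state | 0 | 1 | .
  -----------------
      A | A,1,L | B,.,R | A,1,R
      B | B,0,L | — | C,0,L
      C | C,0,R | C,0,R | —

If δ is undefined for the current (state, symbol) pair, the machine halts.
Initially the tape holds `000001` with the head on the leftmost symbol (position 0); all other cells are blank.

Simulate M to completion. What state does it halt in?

C

A | .[0]00001.   read 0 → write 1, move L, go to A
A | [.]100001.   read . → write 1, move R, go to A
A | 1[1]00001.   read 1 → write ., move R, go to B
B | 1.[0]0001.   read 0 → write 0, move L, go to B
B | 1[.]00001.   read . → write 0, move L, go to C
C | [1]000001.   read 1 → write 0, move R, go to C
C | 0[0]00001.   read 0 → write 0, move R, go to C
C | 00[0]0001.   read 0 → write 0, move R, go to C
C | 000[0]001.   read 0 → write 0, move R, go to C
C | 0000[0]01.   read 0 → write 0, move R, go to C
C | 00000[0]1.   read 0 → write 0, move R, go to C
C | 000000[1].   read 1 → write 0, move R, go to C
C | 0000000[.]
No transition is defined for (C, .); M halts in state C.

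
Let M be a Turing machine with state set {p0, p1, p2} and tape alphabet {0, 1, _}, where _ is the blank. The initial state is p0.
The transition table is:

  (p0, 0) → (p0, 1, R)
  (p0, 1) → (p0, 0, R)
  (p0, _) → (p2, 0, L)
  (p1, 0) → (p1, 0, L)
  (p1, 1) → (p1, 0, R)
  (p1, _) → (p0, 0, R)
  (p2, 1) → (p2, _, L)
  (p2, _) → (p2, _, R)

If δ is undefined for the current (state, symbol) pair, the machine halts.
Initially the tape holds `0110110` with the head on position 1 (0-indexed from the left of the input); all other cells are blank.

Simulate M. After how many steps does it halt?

p0 | 0[1]10110_   read 1 → write 0, move R, go to p0
p0 | 00[1]0110_   read 1 → write 0, move R, go to p0
p0 | 000[0]110_   read 0 → write 1, move R, go to p0
p0 | 0001[1]10_   read 1 → write 0, move R, go to p0
p0 | 00010[1]0_   read 1 → write 0, move R, go to p0
p0 | 000100[0]_   read 0 → write 1, move R, go to p0
p0 | 0001001[_]   read _ → write 0, move L, go to p2
p2 | 000100[1]0   read 1 → write _, move L, go to p2
p2 | 00010[0]_0
M halts after 8 transitions.

8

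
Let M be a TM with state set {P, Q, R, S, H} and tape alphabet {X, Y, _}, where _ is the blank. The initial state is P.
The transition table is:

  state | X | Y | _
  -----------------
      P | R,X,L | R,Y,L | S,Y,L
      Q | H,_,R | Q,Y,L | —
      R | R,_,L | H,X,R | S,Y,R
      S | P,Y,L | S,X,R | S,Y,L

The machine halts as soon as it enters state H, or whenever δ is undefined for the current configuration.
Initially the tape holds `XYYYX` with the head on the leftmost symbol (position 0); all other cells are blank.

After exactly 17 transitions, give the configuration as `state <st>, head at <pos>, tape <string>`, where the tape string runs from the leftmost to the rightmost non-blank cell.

P | __[X]YYYX   read X → write X, move L, go to R
R | _[_]XYYYX   read _ → write Y, move R, go to S
S | _Y[X]YYYX   read X → write Y, move L, go to P
P | _[Y]YYYYX   read Y → write Y, move L, go to R
R | [_]YYYYYX   read _ → write Y, move R, go to S
S | Y[Y]YYYYX   read Y → write X, move R, go to S
S | YX[Y]YYYX   read Y → write X, move R, go to S
S | YXX[Y]YYX   read Y → write X, move R, go to S
S | YXXX[Y]YX   read Y → write X, move R, go to S
S | YXXXX[Y]X   read Y → write X, move R, go to S
S | YXXXXX[X]   read X → write Y, move L, go to P
P | YXXXX[X]Y   read X → write X, move L, go to R
R | YXXX[X]XY   read X → write _, move L, go to R
R | YXX[X]_XY   read X → write _, move L, go to R
R | YX[X]__XY   read X → write _, move L, go to R
R | Y[X]___XY   read X → write _, move L, go to R
R | [Y]____XY   read Y → write X, move R, go to H
H | X[_]___XY
After 17 steps: state H, head at -1, tape X____XY.

state H, head at -1, tape X____XY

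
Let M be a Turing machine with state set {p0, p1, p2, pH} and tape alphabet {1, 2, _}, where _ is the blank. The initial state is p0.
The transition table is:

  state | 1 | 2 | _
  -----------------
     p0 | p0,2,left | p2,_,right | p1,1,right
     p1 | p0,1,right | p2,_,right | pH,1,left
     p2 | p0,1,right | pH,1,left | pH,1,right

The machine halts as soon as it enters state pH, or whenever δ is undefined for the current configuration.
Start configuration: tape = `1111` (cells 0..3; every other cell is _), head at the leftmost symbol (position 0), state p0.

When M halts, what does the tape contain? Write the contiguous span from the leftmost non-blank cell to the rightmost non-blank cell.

11_11

p0 | _[1]111   read 1 → write 2, move left, go to p0
p0 | [_]2111   read _ → write 1, move right, go to p1
p1 | 1[2]111   read 2 → write _, move right, go to p2
p2 | 1_[1]11   read 1 → write 1, move right, go to p0
p0 | 1_1[1]1   read 1 → write 2, move left, go to p0
p0 | 1_[1]21   read 1 → write 2, move left, go to p0
p0 | 1[_]221   read _ → write 1, move right, go to p1
p1 | 11[2]21   read 2 → write _, move right, go to p2
p2 | 11_[2]1   read 2 → write 1, move left, go to pH
pH | 11[_]11
The non-blank tape span at halt is 11_11.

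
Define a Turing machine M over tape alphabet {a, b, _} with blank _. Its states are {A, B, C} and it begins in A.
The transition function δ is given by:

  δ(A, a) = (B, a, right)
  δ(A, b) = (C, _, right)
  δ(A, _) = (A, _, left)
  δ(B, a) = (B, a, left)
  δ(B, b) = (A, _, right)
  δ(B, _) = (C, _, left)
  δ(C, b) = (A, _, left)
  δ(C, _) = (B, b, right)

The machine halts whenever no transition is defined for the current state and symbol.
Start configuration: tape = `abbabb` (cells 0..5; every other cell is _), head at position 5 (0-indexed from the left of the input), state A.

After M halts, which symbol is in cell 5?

A | abbab[b]__   read b → write _, move right, go to C
C | abbab_[_]_   read _ → write b, move right, go to B
B | abbab_b[_]   read _ → write _, move left, go to C
C | abbab_[b]_   read b → write _, move left, go to A
A | abbab[_]__   read _ → write _, move left, go to A
A | abba[b]___   read b → write _, move right, go to C
C | abba_[_]__   read _ → write b, move right, go to B
B | abba_b[_]_   read _ → write _, move left, go to C
C | abba_[b]__   read b → write _, move left, go to A
A | abba[_]___   read _ → write _, move left, go to A
A | abb[a]____   read a → write a, move right, go to B
B | abba[_]___   read _ → write _, move left, go to C
C | abb[a]____
Cell 5 holds _ when M halts.

_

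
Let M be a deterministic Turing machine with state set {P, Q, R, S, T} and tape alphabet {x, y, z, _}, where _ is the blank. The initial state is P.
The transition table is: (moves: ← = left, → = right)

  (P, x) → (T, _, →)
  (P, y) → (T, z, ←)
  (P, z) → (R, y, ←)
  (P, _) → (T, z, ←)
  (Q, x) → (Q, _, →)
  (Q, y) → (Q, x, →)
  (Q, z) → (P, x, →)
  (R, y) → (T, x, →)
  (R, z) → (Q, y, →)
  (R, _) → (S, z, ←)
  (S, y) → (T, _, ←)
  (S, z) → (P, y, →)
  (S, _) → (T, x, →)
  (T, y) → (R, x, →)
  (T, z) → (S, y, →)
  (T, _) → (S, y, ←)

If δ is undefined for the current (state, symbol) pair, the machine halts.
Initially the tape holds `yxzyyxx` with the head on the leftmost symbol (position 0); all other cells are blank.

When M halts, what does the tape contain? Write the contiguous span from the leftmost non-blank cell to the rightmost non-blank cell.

xxy_xzyxx

state=P head=0 tape=__[y]xzyyxx   (P,y)→(T,z,←)
state=T head=-1 tape=_[_]zxzyyxx   (T,_)→(S,y,←)
state=S head=-2 tape=[_]yzxzyyxx   (S,_)→(T,x,→)
state=T head=-1 tape=x[y]zxzyyxx   (T,y)→(R,x,→)
state=R head=0 tape=xx[z]xzyyxx   (R,z)→(Q,y,→)
state=Q head=1 tape=xxy[x]zyyxx   (Q,x)→(Q,_,→)
state=Q head=2 tape=xxy_[z]yyxx   (Q,z)→(P,x,→)
state=P head=3 tape=xxy_x[y]yxx   (P,y)→(T,z,←)
state=T head=2 tape=xxy_[x]zyxx
The non-blank tape span at halt is xxy_xzyxx.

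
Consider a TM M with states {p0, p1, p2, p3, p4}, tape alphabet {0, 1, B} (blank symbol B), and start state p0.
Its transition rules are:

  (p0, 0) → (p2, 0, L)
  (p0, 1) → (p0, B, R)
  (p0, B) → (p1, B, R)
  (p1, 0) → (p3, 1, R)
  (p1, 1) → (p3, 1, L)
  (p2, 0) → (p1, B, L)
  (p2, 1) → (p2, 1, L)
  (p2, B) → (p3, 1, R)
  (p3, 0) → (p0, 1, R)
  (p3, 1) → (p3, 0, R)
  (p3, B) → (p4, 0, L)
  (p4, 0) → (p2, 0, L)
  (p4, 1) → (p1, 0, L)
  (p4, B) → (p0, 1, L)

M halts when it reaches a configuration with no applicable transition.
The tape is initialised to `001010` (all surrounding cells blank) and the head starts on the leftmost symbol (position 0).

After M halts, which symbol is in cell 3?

1

state=p0 head=0 tape=BB[0]01010BB   (p0,0)→(p2,0,L)
state=p2 head=-1 tape=B[B]001010BB   (p2,B)→(p3,1,R)
state=p3 head=0 tape=B1[0]01010BB   (p3,0)→(p0,1,R)
state=p0 head=1 tape=B11[0]1010BB   (p0,0)→(p2,0,L)
state=p2 head=0 tape=B1[1]01010BB   (p2,1)→(p2,1,L)
state=p2 head=-1 tape=B[1]101010BB   (p2,1)→(p2,1,L)
state=p2 head=-2 tape=[B]1101010BB   (p2,B)→(p3,1,R)
state=p3 head=-1 tape=1[1]101010BB   (p3,1)→(p3,0,R)
state=p3 head=0 tape=10[1]01010BB   (p3,1)→(p3,0,R)
state=p3 head=1 tape=100[0]1010BB   (p3,0)→(p0,1,R)
state=p0 head=2 tape=1001[1]010BB   (p0,1)→(p0,B,R)
state=p0 head=3 tape=1001B[0]10BB   (p0,0)→(p2,0,L)
state=p2 head=2 tape=1001[B]010BB   (p2,B)→(p3,1,R)
state=p3 head=3 tape=10011[0]10BB   (p3,0)→(p0,1,R)
state=p0 head=4 tape=100111[1]0BB   (p0,1)→(p0,B,R)
state=p0 head=5 tape=100111B[0]BB   (p0,0)→(p2,0,L)
state=p2 head=4 tape=100111[B]0BB   (p2,B)→(p3,1,R)
state=p3 head=5 tape=1001111[0]BB   (p3,0)→(p0,1,R)
state=p0 head=6 tape=10011111[B]B   (p0,B)→(p1,B,R)
state=p1 head=7 tape=10011111B[B]
Cell 3 holds 1 when M halts.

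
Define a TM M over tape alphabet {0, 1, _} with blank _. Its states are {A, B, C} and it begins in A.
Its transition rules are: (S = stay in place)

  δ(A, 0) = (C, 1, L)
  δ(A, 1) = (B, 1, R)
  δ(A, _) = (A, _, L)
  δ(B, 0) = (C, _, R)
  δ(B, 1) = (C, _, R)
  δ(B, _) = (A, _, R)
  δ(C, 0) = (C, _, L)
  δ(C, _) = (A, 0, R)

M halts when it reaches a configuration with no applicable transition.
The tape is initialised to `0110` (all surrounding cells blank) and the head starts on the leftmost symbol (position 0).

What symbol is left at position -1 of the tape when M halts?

A | _[0]110   read 0 → write 1, move L, go to C
C | [_]1110   read _ → write 0, move R, go to A
A | 0[1]110   read 1 → write 1, move R, go to B
B | 01[1]10   read 1 → write _, move R, go to C
C | 01_[1]0
Cell -1 holds 0 when M halts.

0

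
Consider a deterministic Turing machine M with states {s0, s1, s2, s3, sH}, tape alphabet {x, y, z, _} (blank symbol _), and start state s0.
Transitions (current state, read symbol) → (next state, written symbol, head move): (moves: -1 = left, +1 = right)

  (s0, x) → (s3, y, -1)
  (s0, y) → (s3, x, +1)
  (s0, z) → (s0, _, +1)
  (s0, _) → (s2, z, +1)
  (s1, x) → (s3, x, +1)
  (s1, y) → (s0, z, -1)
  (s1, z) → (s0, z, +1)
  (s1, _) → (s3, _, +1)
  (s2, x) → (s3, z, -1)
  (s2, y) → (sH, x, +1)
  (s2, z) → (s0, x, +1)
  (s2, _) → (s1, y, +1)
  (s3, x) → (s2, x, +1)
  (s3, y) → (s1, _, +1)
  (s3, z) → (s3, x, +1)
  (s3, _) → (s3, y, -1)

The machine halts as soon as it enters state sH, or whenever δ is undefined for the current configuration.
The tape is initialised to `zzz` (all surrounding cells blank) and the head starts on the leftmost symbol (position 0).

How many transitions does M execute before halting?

16

state=s0 head=0 tape=[z]zz______   (s0,z)→(s0,_,+1)
state=s0 head=1 tape=_[z]z______   (s0,z)→(s0,_,+1)
state=s0 head=2 tape=__[z]______   (s0,z)→(s0,_,+1)
state=s0 head=3 tape=___[_]_____   (s0,_)→(s2,z,+1)
state=s2 head=4 tape=___z[_]____   (s2,_)→(s1,y,+1)
state=s1 head=5 tape=___zy[_]___   (s1,_)→(s3,_,+1)
state=s3 head=6 tape=___zy_[_]__   (s3,_)→(s3,y,-1)
state=s3 head=5 tape=___zy[_]y__   (s3,_)→(s3,y,-1)
state=s3 head=4 tape=___z[y]yy__   (s3,y)→(s1,_,+1)
state=s1 head=5 tape=___z_[y]y__   (s1,y)→(s0,z,-1)
state=s0 head=4 tape=___z[_]zy__   (s0,_)→(s2,z,+1)
state=s2 head=5 tape=___zz[z]y__   (s2,z)→(s0,x,+1)
state=s0 head=6 tape=___zzx[y]__   (s0,y)→(s3,x,+1)
state=s3 head=7 tape=___zzxx[_]_   (s3,_)→(s3,y,-1)
state=s3 head=6 tape=___zzx[x]y_   (s3,x)→(s2,x,+1)
state=s2 head=7 tape=___zzxx[y]_   (s2,y)→(sH,x,+1)
state=sH head=8 tape=___zzxxx[_]
M halts after 16 transitions.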